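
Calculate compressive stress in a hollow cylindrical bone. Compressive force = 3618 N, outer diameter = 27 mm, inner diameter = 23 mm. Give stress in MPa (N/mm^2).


A = pi*(r_o^2 - r_i^2)
r_o = 13.5 mm, r_i = 11.5 mm
A = 157.08 mm^2
sigma = F/A = 3618 / 157.08
sigma = 23.03 MPa


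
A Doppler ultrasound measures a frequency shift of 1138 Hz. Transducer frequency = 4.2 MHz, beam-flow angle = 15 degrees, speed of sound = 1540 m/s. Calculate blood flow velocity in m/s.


v = fd * c / (2 * f0 * cos(theta))
v = 1138 * 1540 / (2 * 4.2000e+06 * cos(15))
v = 0.216 m/s


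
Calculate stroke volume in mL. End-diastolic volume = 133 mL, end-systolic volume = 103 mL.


SV = EDV - ESV
SV = 133 - 103
SV = 30 mL


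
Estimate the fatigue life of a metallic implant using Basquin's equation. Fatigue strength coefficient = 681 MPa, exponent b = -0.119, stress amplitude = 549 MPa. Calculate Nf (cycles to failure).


sigma_a = sigma_f' * (2Nf)^b
2Nf = (sigma_a/sigma_f')^(1/b)
2Nf = (549/681)^(1/-0.119)
2Nf = 6.1142414
Nf = 3.057


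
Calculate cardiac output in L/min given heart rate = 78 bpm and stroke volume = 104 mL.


CO = HR * SV
CO = 78 * 104 / 1000
CO = 8.112 L/min


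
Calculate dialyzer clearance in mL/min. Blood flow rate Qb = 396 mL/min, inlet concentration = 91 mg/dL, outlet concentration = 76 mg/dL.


K = Qb * (Cb_in - Cb_out) / Cb_in
K = 396 * (91 - 76) / 91
K = 65.27 mL/min


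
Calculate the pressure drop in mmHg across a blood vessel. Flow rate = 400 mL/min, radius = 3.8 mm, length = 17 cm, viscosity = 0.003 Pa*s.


dP = 8*mu*L*Q / (pi*r^4)
Q = 400 mL/min = 6.66667e-06 m^3/s
dP = 41.5226 Pa = 41.5226 / 133.322 mmHg = 0.3114 mmHg


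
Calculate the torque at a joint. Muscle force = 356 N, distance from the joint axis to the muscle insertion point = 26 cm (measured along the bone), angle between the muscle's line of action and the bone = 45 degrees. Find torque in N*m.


Torque = F * d * sin(theta)   (moment arm = d*sin(theta))
d = 26 cm = 0.26 m
Torque = 356 * 0.26 * sin(45)
Torque = 65.45 N*m


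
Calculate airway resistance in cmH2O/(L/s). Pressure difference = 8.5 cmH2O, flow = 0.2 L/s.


R = dP / flow
R = 8.5 / 0.2
R = 42.5 cmH2O/(L/s)


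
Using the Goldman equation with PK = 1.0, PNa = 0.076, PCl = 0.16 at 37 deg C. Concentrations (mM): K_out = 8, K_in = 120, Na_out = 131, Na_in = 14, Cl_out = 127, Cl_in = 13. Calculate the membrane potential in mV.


Vm = (RT/F)*ln((PK*Ko + PNa*Nao + PCl*Cli)/(PK*Ki + PNa*Nai + PCl*Clo))
Numer = 20.036, Denom = 141.384
Vm = -52.22 mV


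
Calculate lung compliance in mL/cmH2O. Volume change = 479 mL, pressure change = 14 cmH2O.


C = dV / dP
C = 479 / 14
C = 34.21 mL/cmH2O


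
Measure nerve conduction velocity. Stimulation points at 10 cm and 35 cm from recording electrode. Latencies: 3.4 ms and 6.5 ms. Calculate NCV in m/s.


Distance = (35 - 10) / 100 = 0.25 m
dt = (6.5 - 3.4) / 1000 = 0.0031 s
NCV = dist / dt = 80.65 m/s


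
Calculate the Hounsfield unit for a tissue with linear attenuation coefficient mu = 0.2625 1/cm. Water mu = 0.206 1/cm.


HU = ((mu_tissue - mu_water) / mu_water) * 1000
HU = ((0.2625 - 0.206) / 0.206) * 1000
HU = 274.3


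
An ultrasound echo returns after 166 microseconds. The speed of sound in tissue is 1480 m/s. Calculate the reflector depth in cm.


depth = c * t / 2
t = 166 us = 1.6600e-04 s
depth = 1480 * 1.6600e-04 / 2
depth = 0.12284 m = 12.284 cm


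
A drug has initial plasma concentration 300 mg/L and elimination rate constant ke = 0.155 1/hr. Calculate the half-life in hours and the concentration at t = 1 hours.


t_half = ln(2) / ke = 0.693147 / 0.155 = 4.472 hr
C(t) = C0 * exp(-ke*t) = 300 * exp(-0.155*1)
C(1) = 256.9 mg/L


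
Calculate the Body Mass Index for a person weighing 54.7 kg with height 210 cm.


BMI = weight / height^2
height = 210 cm = 2.1 m
BMI = 54.7 / 2.1^2
BMI = 12.4 kg/m^2


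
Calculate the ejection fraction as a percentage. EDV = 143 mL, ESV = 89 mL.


SV = EDV - ESV = 143 - 89 = 54 mL
EF = SV/EDV * 100 = 54/143 * 100
EF = 37.76%


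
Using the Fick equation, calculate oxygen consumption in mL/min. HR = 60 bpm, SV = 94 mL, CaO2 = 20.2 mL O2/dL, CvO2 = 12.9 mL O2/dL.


CO = HR*SV = 60*94/1000 = 5.64 L/min
a-v O2 diff = 20.2 - 12.9 = 7.3 mL/dL
VO2 = CO * (CaO2-CvO2) * 10 dL/L
VO2 = 5.64 * 7.3 * 10
VO2 = 411.7 mL/min


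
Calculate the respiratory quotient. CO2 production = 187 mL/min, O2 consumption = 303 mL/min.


RQ = VCO2 / VO2
RQ = 187 / 303
RQ = 0.6172


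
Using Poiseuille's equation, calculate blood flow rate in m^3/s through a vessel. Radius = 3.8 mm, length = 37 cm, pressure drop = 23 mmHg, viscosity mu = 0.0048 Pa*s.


Q = pi*r^4*dP / (8*mu*L)
r = 0.0038 m, L = 0.37 m
dP = 23 mmHg = 3066.406 Pa
Q = 1.4138e-04 m^3/s


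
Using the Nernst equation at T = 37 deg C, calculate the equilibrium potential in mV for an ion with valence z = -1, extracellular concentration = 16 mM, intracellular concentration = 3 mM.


E = (RT/(zF)) * ln(C_out/C_in)
T = 37 + 273.15 = 310.15 K
E = (8.314 * 310.15 / (-1 * 96485)) * ln(16/3)
E = -44.74 mV


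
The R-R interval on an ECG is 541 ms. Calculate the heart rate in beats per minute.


HR = 60 / RR_interval(s)
RR = 541 ms = 0.541 s
HR = 60 / 0.541 = 110.9 bpm


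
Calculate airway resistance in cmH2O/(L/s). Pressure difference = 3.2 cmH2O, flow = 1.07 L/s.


R = dP / flow
R = 3.2 / 1.07
R = 2.991 cmH2O/(L/s)


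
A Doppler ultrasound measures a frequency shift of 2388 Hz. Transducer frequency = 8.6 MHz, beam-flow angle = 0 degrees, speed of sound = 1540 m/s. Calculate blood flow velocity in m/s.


v = fd * c / (2 * f0 * cos(theta))
v = 2388 * 1540 / (2 * 8.6000e+06 * cos(0))
v = 0.2138 m/s


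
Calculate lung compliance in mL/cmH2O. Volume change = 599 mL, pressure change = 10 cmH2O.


C = dV / dP
C = 599 / 10
C = 59.9 mL/cmH2O


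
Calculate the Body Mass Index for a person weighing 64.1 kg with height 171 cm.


BMI = weight / height^2
height = 171 cm = 1.71 m
BMI = 64.1 / 1.71^2
BMI = 21.92 kg/m^2


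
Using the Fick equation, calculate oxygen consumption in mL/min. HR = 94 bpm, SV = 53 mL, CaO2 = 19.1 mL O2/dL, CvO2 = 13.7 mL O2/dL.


CO = HR*SV = 94*53/1000 = 4.982 L/min
a-v O2 diff = 19.1 - 13.7 = 5.4 mL/dL
VO2 = CO * (CaO2-CvO2) * 10 dL/L
VO2 = 4.982 * 5.4 * 10
VO2 = 269 mL/min


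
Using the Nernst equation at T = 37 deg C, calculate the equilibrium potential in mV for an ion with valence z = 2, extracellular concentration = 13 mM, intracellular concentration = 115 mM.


E = (RT/(zF)) * ln(C_out/C_in)
T = 37 + 273.15 = 310.15 K
E = (8.314 * 310.15 / (2 * 96485)) * ln(13/115)
E = -29.13 mV


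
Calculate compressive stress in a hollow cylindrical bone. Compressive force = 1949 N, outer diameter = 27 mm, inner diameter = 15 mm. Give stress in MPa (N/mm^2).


A = pi*(r_o^2 - r_i^2)
r_o = 13.5 mm, r_i = 7.5 mm
A = 395.841 mm^2
sigma = F/A = 1949 / 395.841
sigma = 4.924 MPa


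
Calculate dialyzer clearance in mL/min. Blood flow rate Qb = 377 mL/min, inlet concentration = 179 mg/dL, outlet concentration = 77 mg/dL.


K = Qb * (Cb_in - Cb_out) / Cb_in
K = 377 * (179 - 77) / 179
K = 214.8 mL/min


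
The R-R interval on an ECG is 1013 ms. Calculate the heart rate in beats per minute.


HR = 60 / RR_interval(s)
RR = 1013 ms = 1.013 s
HR = 60 / 1.013 = 59.23 bpm


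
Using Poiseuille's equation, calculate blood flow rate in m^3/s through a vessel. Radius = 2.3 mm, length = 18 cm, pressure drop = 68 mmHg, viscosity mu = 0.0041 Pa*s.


Q = pi*r^4*dP / (8*mu*L)
r = 0.0023 m, L = 0.18 m
dP = 68 mmHg = 9065.896 Pa
Q = 1.3500e-04 m^3/s


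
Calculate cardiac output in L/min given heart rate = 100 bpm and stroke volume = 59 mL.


CO = HR * SV
CO = 100 * 59 / 1000
CO = 5.9 L/min


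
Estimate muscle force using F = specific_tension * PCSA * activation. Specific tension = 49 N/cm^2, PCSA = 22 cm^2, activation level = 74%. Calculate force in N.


F = sigma * PCSA * activation
F = 49 * 22 * 0.74
F = 797.7 N


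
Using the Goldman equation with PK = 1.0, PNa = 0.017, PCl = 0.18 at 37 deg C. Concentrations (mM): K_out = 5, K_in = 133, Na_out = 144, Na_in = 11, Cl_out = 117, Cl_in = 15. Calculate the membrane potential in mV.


Vm = (RT/F)*ln((PK*Ko + PNa*Nao + PCl*Cli)/(PK*Ki + PNa*Nai + PCl*Clo))
Numer = 10.148, Denom = 154.247
Vm = -72.73 mV


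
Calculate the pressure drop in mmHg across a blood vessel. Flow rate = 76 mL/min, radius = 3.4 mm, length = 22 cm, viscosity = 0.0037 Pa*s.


dP = 8*mu*L*Q / (pi*r^4)
Q = 76 mL/min = 1.26667e-06 m^3/s
dP = 19.6477 Pa = 19.6477 / 133.322 mmHg = 0.1474 mmHg


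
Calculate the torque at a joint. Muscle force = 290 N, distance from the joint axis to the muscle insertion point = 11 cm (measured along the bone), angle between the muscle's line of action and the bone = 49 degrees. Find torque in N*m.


Torque = F * d * sin(theta)   (moment arm = d*sin(theta))
d = 11 cm = 0.11 m
Torque = 290 * 0.11 * sin(49)
Torque = 24.08 N*m


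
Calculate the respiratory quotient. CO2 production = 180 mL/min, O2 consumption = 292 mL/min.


RQ = VCO2 / VO2
RQ = 180 / 292
RQ = 0.6164


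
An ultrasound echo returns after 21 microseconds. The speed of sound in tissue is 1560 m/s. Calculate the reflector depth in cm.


depth = c * t / 2
t = 21 us = 2.1000e-05 s
depth = 1560 * 2.1000e-05 / 2
depth = 0.01638 m = 1.638 cm


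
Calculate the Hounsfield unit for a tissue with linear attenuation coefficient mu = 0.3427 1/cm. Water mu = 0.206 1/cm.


HU = ((mu_tissue - mu_water) / mu_water) * 1000
HU = ((0.3427 - 0.206) / 0.206) * 1000
HU = 663.6


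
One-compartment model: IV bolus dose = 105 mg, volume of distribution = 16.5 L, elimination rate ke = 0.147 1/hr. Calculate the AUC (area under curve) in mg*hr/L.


C0 = Dose/Vd = 105/16.5 = 6.36364 mg/L
AUC = C0/ke = 6.36364/0.147
AUC = 43.29 mg*hr/L


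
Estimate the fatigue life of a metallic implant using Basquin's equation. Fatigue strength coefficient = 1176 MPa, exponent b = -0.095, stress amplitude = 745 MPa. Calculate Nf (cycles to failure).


sigma_a = sigma_f' * (2Nf)^b
2Nf = (sigma_a/sigma_f')^(1/b)
2Nf = (745/1176)^(1/-0.095)
2Nf = 122.13866
Nf = 61.07


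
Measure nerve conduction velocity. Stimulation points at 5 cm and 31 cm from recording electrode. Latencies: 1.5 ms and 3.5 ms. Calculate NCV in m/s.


Distance = (31 - 5) / 100 = 0.26 m
dt = (3.5 - 1.5) / 1000 = 0.002 s
NCV = dist / dt = 130 m/s


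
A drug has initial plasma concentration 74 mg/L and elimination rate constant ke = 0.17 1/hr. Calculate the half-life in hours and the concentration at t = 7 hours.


t_half = ln(2) / ke = 0.693147 / 0.17 = 4.077 hr
C(t) = C0 * exp(-ke*t) = 74 * exp(-0.17*7)
C(7) = 22.51 mg/L


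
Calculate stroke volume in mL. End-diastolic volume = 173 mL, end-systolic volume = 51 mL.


SV = EDV - ESV
SV = 173 - 51
SV = 122 mL


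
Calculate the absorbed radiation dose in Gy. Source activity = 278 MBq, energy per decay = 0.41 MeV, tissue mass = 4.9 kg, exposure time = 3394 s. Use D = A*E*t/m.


A = 278 MBq = 2.7800e+08 Bq
E = 0.41 MeV = 6.5682e-14 J
D = A*E*t/m = 2.7800e+08*6.5682e-14*3394/4.9
D = 0.01265 Gy


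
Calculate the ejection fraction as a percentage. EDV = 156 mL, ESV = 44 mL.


SV = EDV - ESV = 156 - 44 = 112 mL
EF = SV/EDV * 100 = 112/156 * 100
EF = 71.79%


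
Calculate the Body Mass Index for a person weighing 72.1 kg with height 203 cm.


BMI = weight / height^2
height = 203 cm = 2.03 m
BMI = 72.1 / 2.03^2
BMI = 17.5 kg/m^2


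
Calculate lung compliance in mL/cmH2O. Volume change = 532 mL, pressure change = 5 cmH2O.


C = dV / dP
C = 532 / 5
C = 106.4 mL/cmH2O


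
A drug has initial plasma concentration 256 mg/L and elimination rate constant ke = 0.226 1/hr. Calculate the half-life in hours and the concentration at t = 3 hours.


t_half = ln(2) / ke = 0.693147 / 0.226 = 3.067 hr
C(t) = C0 * exp(-ke*t) = 256 * exp(-0.226*3)
C(3) = 130 mg/L


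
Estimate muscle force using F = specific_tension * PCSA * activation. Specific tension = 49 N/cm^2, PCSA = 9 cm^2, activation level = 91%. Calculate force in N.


F = sigma * PCSA * activation
F = 49 * 9 * 0.91
F = 401.3 N


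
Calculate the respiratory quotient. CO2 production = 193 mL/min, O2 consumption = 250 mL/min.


RQ = VCO2 / VO2
RQ = 193 / 250
RQ = 0.772


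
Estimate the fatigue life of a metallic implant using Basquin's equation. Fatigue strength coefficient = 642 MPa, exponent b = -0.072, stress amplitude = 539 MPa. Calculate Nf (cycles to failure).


sigma_a = sigma_f' * (2Nf)^b
2Nf = (sigma_a/sigma_f')^(1/b)
2Nf = (539/642)^(1/-0.072)
2Nf = 11.345123
Nf = 5.673


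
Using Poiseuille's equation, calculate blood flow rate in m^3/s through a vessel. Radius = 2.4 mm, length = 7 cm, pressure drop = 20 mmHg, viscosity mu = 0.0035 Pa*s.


Q = pi*r^4*dP / (8*mu*L)
r = 0.0024 m, L = 0.07 m
dP = 20 mmHg = 2666.44 Pa
Q = 1.4180e-04 m^3/s


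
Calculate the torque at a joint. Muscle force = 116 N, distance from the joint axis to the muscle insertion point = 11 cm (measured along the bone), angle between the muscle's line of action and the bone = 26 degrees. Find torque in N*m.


Torque = F * d * sin(theta)   (moment arm = d*sin(theta))
d = 11 cm = 0.11 m
Torque = 116 * 0.11 * sin(26)
Torque = 5.594 N*m


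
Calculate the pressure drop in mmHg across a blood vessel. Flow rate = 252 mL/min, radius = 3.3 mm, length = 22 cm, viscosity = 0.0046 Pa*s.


dP = 8*mu*L*Q / (pi*r^4)
Q = 252 mL/min = 4.2e-06 m^3/s
dP = 91.2671 Pa = 91.2671 / 133.322 mmHg = 0.6846 mmHg


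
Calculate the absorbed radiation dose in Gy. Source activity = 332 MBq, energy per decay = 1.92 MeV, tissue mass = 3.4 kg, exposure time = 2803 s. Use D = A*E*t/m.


A = 332 MBq = 3.3200e+08 Bq
E = 1.92 MeV = 3.07584e-13 J
D = A*E*t/m = 3.3200e+08*3.07584e-13*2803/3.4
D = 0.08419 Gy


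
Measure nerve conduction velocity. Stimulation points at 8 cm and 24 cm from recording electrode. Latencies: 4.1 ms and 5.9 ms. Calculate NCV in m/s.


Distance = (24 - 8) / 100 = 0.16 m
dt = (5.9 - 4.1) / 1000 = 0.0018 s
NCV = dist / dt = 88.89 m/s


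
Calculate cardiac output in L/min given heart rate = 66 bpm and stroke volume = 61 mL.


CO = HR * SV
CO = 66 * 61 / 1000
CO = 4.026 L/min


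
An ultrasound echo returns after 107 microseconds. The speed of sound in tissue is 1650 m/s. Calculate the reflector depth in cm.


depth = c * t / 2
t = 107 us = 1.0700e-04 s
depth = 1650 * 1.0700e-04 / 2
depth = 0.088275 m = 8.8275 cm


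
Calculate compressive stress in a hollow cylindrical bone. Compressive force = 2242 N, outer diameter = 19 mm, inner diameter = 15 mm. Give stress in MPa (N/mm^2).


A = pi*(r_o^2 - r_i^2)
r_o = 9.5 mm, r_i = 7.5 mm
A = 106.814 mm^2
sigma = F/A = 2242 / 106.814
sigma = 20.99 MPa


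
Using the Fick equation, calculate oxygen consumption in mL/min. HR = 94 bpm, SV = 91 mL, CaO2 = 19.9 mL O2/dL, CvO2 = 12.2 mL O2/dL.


CO = HR*SV = 94*91/1000 = 8.554 L/min
a-v O2 diff = 19.9 - 12.2 = 7.7 mL/dL
VO2 = CO * (CaO2-CvO2) * 10 dL/L
VO2 = 8.554 * 7.7 * 10
VO2 = 658.7 mL/min


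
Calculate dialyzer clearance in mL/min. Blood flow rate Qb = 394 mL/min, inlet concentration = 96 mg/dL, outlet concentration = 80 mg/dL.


K = Qb * (Cb_in - Cb_out) / Cb_in
K = 394 * (96 - 80) / 96
K = 65.67 mL/min


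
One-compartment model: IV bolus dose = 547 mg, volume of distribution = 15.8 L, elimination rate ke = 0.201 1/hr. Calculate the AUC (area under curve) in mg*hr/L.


C0 = Dose/Vd = 547/15.8 = 34.6203 mg/L
AUC = C0/ke = 34.6203/0.201
AUC = 172.2 mg*hr/L


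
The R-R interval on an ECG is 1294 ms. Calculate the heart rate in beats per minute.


HR = 60 / RR_interval(s)
RR = 1294 ms = 1.294 s
HR = 60 / 1.294 = 46.37 bpm


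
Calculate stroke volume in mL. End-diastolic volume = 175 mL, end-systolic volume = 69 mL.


SV = EDV - ESV
SV = 175 - 69
SV = 106 mL


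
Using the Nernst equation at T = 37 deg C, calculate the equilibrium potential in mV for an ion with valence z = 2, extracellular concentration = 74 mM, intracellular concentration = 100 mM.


E = (RT/(zF)) * ln(C_out/C_in)
T = 37 + 273.15 = 310.15 K
E = (8.314 * 310.15 / (2 * 96485)) * ln(74/100)
E = -4.024 mV


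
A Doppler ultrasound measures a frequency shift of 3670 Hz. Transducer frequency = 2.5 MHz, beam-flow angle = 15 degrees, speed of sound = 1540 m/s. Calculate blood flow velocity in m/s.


v = fd * c / (2 * f0 * cos(theta))
v = 3670 * 1540 / (2 * 2.5000e+06 * cos(15))
v = 1.17 m/s


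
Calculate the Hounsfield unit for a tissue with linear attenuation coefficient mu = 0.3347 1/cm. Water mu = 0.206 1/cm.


HU = ((mu_tissue - mu_water) / mu_water) * 1000
HU = ((0.3347 - 0.206) / 0.206) * 1000
HU = 624.8


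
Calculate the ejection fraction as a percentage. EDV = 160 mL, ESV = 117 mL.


SV = EDV - ESV = 160 - 117 = 43 mL
EF = SV/EDV * 100 = 43/160 * 100
EF = 26.88%


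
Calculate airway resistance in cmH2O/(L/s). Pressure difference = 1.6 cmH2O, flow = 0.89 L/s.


R = dP / flow
R = 1.6 / 0.89
R = 1.798 cmH2O/(L/s)


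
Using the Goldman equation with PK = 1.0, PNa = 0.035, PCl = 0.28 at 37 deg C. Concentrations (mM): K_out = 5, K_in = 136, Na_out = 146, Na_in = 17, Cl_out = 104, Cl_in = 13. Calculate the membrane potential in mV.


Vm = (RT/F)*ln((PK*Ko + PNa*Nao + PCl*Cli)/(PK*Ki + PNa*Nai + PCl*Clo))
Numer = 13.75, Denom = 165.715
Vm = -66.53 mV


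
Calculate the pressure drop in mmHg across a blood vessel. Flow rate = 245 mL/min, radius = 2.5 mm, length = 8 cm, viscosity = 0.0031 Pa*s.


dP = 8*mu*L*Q / (pi*r^4)
Q = 245 mL/min = 4.08333e-06 m^3/s
dP = 66.0155 Pa = 66.0155 / 133.322 mmHg = 0.4952 mmHg


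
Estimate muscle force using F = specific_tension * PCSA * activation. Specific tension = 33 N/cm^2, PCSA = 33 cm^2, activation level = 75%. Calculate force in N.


F = sigma * PCSA * activation
F = 33 * 33 * 0.75
F = 816.8 N


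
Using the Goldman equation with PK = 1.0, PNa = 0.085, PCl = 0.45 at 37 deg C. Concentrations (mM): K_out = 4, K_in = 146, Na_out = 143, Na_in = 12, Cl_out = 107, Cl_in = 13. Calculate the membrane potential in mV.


Vm = (RT/F)*ln((PK*Ko + PNa*Nao + PCl*Cli)/(PK*Ki + PNa*Nai + PCl*Clo))
Numer = 22.005, Denom = 195.17
Vm = -58.33 mV


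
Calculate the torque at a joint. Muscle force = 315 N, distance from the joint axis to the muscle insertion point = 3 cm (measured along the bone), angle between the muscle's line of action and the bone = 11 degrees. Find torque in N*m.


Torque = F * d * sin(theta)   (moment arm = d*sin(theta))
d = 3 cm = 0.03 m
Torque = 315 * 0.03 * sin(11)
Torque = 1.803 N*m


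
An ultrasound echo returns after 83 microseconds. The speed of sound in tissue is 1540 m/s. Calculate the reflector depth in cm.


depth = c * t / 2
t = 83 us = 8.3000e-05 s
depth = 1540 * 8.3000e-05 / 2
depth = 0.06391 m = 6.391 cm


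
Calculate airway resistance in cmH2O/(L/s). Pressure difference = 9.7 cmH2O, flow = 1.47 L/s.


R = dP / flow
R = 9.7 / 1.47
R = 6.599 cmH2O/(L/s)


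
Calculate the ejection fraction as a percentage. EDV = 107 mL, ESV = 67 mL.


SV = EDV - ESV = 107 - 67 = 40 mL
EF = SV/EDV * 100 = 40/107 * 100
EF = 37.38%


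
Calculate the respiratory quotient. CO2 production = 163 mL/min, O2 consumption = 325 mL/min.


RQ = VCO2 / VO2
RQ = 163 / 325
RQ = 0.5015


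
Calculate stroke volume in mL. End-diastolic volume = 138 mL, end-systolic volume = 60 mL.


SV = EDV - ESV
SV = 138 - 60
SV = 78 mL


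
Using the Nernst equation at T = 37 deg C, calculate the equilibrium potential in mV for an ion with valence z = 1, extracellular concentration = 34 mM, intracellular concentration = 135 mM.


E = (RT/(zF)) * ln(C_out/C_in)
T = 37 + 273.15 = 310.15 K
E = (8.314 * 310.15 / (1 * 96485)) * ln(34/135)
E = -36.85 mV


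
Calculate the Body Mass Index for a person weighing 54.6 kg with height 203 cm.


BMI = weight / height^2
height = 203 cm = 2.03 m
BMI = 54.6 / 2.03^2
BMI = 13.25 kg/m^2


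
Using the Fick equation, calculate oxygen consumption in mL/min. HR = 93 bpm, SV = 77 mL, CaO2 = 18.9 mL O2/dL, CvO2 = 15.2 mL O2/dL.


CO = HR*SV = 93*77/1000 = 7.161 L/min
a-v O2 diff = 18.9 - 15.2 = 3.7 mL/dL
VO2 = CO * (CaO2-CvO2) * 10 dL/L
VO2 = 7.161 * 3.7 * 10
VO2 = 265 mL/min


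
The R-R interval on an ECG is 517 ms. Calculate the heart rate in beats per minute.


HR = 60 / RR_interval(s)
RR = 517 ms = 0.517 s
HR = 60 / 0.517 = 116.1 bpm


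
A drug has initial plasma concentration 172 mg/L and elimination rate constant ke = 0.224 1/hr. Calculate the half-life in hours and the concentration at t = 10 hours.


t_half = ln(2) / ke = 0.693147 / 0.224 = 3.094 hr
C(t) = C0 * exp(-ke*t) = 172 * exp(-0.224*10)
C(10) = 18.31 mg/L


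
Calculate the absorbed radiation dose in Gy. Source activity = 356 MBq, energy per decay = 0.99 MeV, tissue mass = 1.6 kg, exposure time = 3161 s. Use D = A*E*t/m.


A = 356 MBq = 3.5600e+08 Bq
E = 0.99 MeV = 1.58598e-13 J
D = A*E*t/m = 3.5600e+08*1.58598e-13*3161/1.6
D = 0.1115 Gy


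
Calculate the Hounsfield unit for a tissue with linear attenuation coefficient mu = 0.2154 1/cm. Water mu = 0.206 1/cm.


HU = ((mu_tissue - mu_water) / mu_water) * 1000
HU = ((0.2154 - 0.206) / 0.206) * 1000
HU = 45.63


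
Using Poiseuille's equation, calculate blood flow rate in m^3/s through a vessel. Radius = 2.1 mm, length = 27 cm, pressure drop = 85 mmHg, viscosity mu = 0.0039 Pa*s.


Q = pi*r^4*dP / (8*mu*L)
r = 0.0021 m, L = 0.27 m
dP = 85 mmHg = 11332.37 Pa
Q = 8.2192e-05 m^3/s


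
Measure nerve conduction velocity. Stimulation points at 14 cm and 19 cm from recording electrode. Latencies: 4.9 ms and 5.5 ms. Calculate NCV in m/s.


Distance = (19 - 14) / 100 = 0.05 m
dt = (5.5 - 4.9) / 1000 = 6.0000e-04 s
NCV = dist / dt = 83.33 m/s


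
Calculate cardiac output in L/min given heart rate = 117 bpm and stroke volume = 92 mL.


CO = HR * SV
CO = 117 * 92 / 1000
CO = 10.76 L/min


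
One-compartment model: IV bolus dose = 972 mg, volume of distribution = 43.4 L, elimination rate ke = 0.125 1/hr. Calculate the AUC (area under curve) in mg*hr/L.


C0 = Dose/Vd = 972/43.4 = 22.3963 mg/L
AUC = C0/ke = 22.3963/0.125
AUC = 179.2 mg*hr/L


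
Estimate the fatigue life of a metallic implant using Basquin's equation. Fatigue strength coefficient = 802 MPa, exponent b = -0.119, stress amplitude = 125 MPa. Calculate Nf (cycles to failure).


sigma_a = sigma_f' * (2Nf)^b
2Nf = (sigma_a/sigma_f')^(1/b)
2Nf = (125/802)^(1/-0.119)
2Nf = 6077627.5
Nf = 3.0388e+06


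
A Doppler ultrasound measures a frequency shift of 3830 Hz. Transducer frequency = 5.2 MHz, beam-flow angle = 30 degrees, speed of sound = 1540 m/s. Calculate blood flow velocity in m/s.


v = fd * c / (2 * f0 * cos(theta))
v = 3830 * 1540 / (2 * 5.2000e+06 * cos(30))
v = 0.6549 m/s


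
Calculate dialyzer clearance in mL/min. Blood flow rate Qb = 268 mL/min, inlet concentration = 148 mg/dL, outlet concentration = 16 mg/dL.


K = Qb * (Cb_in - Cb_out) / Cb_in
K = 268 * (148 - 16) / 148
K = 239 mL/min


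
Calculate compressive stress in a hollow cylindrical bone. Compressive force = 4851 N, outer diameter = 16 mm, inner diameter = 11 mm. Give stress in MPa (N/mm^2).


A = pi*(r_o^2 - r_i^2)
r_o = 8 mm, r_i = 5.5 mm
A = 106.029 mm^2
sigma = F/A = 4851 / 106.029
sigma = 45.75 MPa


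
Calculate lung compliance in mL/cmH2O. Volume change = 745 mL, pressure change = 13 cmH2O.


C = dV / dP
C = 745 / 13
C = 57.31 mL/cmH2O


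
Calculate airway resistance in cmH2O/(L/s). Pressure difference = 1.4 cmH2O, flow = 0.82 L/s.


R = dP / flow
R = 1.4 / 0.82
R = 1.707 cmH2O/(L/s)


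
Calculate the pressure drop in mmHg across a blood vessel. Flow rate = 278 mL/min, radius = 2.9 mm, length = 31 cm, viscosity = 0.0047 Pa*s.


dP = 8*mu*L*Q / (pi*r^4)
Q = 278 mL/min = 4.63333e-06 m^3/s
dP = 243.053 Pa = 243.053 / 133.322 mmHg = 1.823 mmHg


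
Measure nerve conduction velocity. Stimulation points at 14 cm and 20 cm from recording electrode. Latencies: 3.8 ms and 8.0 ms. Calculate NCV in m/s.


Distance = (20 - 14) / 100 = 0.06 m
dt = (8.0 - 3.8) / 1000 = 0.0042 s
NCV = dist / dt = 14.29 m/s


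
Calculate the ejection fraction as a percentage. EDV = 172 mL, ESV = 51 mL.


SV = EDV - ESV = 172 - 51 = 121 mL
EF = SV/EDV * 100 = 121/172 * 100
EF = 70.35%


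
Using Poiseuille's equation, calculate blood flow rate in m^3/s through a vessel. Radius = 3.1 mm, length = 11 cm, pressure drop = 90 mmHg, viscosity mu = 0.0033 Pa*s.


Q = pi*r^4*dP / (8*mu*L)
r = 0.0031 m, L = 0.11 m
dP = 90 mmHg = 11998.98 Pa
Q = 0.001199 m^3/s


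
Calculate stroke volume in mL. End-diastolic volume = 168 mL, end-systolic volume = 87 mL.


SV = EDV - ESV
SV = 168 - 87
SV = 81 mL


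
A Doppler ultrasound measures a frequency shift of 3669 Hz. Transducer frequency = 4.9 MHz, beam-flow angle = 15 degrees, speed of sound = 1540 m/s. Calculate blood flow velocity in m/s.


v = fd * c / (2 * f0 * cos(theta))
v = 3669 * 1540 / (2 * 4.9000e+06 * cos(15))
v = 0.5969 m/s


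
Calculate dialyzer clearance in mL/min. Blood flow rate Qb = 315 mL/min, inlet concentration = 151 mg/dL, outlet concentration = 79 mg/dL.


K = Qb * (Cb_in - Cb_out) / Cb_in
K = 315 * (151 - 79) / 151
K = 150.2 mL/min


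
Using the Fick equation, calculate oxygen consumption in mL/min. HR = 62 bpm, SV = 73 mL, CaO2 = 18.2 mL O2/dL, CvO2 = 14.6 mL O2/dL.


CO = HR*SV = 62*73/1000 = 4.526 L/min
a-v O2 diff = 18.2 - 14.6 = 3.6 mL/dL
VO2 = CO * (CaO2-CvO2) * 10 dL/L
VO2 = 4.526 * 3.6 * 10
VO2 = 162.9 mL/min


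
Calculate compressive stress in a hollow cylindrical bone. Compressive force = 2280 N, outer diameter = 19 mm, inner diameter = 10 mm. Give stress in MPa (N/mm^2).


A = pi*(r_o^2 - r_i^2)
r_o = 9.5 mm, r_i = 5 mm
A = 204.989 mm^2
sigma = F/A = 2280 / 204.989
sigma = 11.12 MPa


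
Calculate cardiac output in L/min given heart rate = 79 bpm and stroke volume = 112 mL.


CO = HR * SV
CO = 79 * 112 / 1000
CO = 8.848 L/min


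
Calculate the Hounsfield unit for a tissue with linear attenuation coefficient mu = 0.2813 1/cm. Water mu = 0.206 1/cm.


HU = ((mu_tissue - mu_water) / mu_water) * 1000
HU = ((0.2813 - 0.206) / 0.206) * 1000
HU = 365.5


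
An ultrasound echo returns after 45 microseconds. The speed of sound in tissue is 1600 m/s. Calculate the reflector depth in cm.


depth = c * t / 2
t = 45 us = 4.5000e-05 s
depth = 1600 * 4.5000e-05 / 2
depth = 0.036 m = 3.6 cm


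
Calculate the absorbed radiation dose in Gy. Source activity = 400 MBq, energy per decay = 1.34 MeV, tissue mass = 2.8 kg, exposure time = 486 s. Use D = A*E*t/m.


A = 400 MBq = 4.0000e+08 Bq
E = 1.34 MeV = 2.14668e-13 J
D = A*E*t/m = 4.0000e+08*2.14668e-13*486/2.8
D = 0.0149 Gy


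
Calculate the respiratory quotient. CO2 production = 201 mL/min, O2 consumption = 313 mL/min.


RQ = VCO2 / VO2
RQ = 201 / 313
RQ = 0.6422


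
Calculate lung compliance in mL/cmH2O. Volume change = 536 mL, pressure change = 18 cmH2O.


C = dV / dP
C = 536 / 18
C = 29.78 mL/cmH2O


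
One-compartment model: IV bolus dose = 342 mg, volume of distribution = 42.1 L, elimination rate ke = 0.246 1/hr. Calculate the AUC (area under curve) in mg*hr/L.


C0 = Dose/Vd = 342/42.1 = 8.12352 mg/L
AUC = C0/ke = 8.12352/0.246
AUC = 33.02 mg*hr/L


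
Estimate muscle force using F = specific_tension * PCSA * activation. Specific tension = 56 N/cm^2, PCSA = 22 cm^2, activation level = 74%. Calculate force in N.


F = sigma * PCSA * activation
F = 56 * 22 * 0.74
F = 911.7 N


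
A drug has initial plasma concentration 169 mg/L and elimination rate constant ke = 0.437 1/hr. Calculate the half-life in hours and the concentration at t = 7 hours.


t_half = ln(2) / ke = 0.693147 / 0.437 = 1.586 hr
C(t) = C0 * exp(-ke*t) = 169 * exp(-0.437*7)
C(7) = 7.932 mg/L


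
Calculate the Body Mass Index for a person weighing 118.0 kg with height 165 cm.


BMI = weight / height^2
height = 165 cm = 1.65 m
BMI = 118.0 / 1.65^2
BMI = 43.34 kg/m^2


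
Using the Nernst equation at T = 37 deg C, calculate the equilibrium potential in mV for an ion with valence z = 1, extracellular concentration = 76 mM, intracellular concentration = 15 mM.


E = (RT/(zF)) * ln(C_out/C_in)
T = 37 + 273.15 = 310.15 K
E = (8.314 * 310.15 / (1 * 96485)) * ln(76/15)
E = 43.37 mV


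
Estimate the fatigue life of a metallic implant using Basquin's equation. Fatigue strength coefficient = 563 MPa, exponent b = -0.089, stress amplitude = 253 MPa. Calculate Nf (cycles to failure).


sigma_a = sigma_f' * (2Nf)^b
2Nf = (sigma_a/sigma_f')^(1/b)
2Nf = (253/563)^(1/-0.089)
2Nf = 8002.6631
Nf = 4001


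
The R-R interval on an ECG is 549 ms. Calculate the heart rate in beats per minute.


HR = 60 / RR_interval(s)
RR = 549 ms = 0.549 s
HR = 60 / 0.549 = 109.3 bpm


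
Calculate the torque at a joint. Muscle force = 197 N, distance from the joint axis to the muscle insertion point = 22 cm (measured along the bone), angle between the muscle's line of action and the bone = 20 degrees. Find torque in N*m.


Torque = F * d * sin(theta)   (moment arm = d*sin(theta))
d = 22 cm = 0.22 m
Torque = 197 * 0.22 * sin(20)
Torque = 14.82 N*m


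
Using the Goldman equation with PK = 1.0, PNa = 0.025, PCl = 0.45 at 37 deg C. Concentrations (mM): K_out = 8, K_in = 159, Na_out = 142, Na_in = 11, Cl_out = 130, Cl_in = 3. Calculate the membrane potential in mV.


Vm = (RT/F)*ln((PK*Ko + PNa*Nao + PCl*Cli)/(PK*Ki + PNa*Nai + PCl*Clo))
Numer = 12.9, Denom = 217.775
Vm = -75.53 mV


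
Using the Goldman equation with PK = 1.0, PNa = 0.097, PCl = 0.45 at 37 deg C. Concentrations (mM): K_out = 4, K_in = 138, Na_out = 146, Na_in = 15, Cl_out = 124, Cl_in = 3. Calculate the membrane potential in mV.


Vm = (RT/F)*ln((PK*Ko + PNa*Nao + PCl*Cli)/(PK*Ki + PNa*Nai + PCl*Clo))
Numer = 19.512, Denom = 195.255
Vm = -61.56 mV


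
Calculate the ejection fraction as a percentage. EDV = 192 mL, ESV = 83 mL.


SV = EDV - ESV = 192 - 83 = 109 mL
EF = SV/EDV * 100 = 109/192 * 100
EF = 56.77%


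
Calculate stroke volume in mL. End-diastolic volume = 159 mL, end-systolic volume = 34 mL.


SV = EDV - ESV
SV = 159 - 34
SV = 125 mL


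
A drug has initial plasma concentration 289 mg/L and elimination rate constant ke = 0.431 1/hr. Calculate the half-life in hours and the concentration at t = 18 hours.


t_half = ln(2) / ke = 0.693147 / 0.431 = 1.608 hr
C(t) = C0 * exp(-ke*t) = 289 * exp(-0.431*18)
C(18) = 0.1235 mg/L


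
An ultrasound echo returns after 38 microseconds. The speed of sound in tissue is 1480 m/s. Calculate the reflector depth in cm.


depth = c * t / 2
t = 38 us = 3.8000e-05 s
depth = 1480 * 3.8000e-05 / 2
depth = 0.02812 m = 2.812 cm


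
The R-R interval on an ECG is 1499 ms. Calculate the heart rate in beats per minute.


HR = 60 / RR_interval(s)
RR = 1499 ms = 1.499 s
HR = 60 / 1.499 = 40.03 bpm


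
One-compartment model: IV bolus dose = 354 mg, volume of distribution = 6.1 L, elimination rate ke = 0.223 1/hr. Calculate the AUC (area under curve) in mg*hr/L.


C0 = Dose/Vd = 354/6.1 = 58.0328 mg/L
AUC = C0/ke = 58.0328/0.223
AUC = 260.2 mg*hr/L


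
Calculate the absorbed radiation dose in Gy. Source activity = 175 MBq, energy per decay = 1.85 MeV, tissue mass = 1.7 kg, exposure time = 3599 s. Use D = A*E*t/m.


A = 175 MBq = 1.7500e+08 Bq
E = 1.85 MeV = 2.9637e-13 J
D = A*E*t/m = 1.7500e+08*2.9637e-13*3599/1.7
D = 0.1098 Gy


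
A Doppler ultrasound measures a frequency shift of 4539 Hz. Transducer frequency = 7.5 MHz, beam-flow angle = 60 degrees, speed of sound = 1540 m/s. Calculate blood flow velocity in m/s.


v = fd * c / (2 * f0 * cos(theta))
v = 4539 * 1540 / (2 * 7.5000e+06 * cos(60))
v = 0.932 m/s


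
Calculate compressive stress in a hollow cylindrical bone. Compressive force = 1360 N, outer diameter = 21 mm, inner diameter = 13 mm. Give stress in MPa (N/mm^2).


A = pi*(r_o^2 - r_i^2)
r_o = 10.5 mm, r_i = 6.5 mm
A = 213.628 mm^2
sigma = F/A = 1360 / 213.628
sigma = 6.366 MPa


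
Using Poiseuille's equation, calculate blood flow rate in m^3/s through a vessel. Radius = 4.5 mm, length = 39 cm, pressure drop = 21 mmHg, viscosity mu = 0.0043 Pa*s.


Q = pi*r^4*dP / (8*mu*L)
r = 0.0045 m, L = 0.39 m
dP = 21 mmHg = 2799.762 Pa
Q = 2.6884e-04 m^3/s


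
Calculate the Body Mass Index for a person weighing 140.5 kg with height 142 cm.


BMI = weight / height^2
height = 142 cm = 1.42 m
BMI = 140.5 / 1.42^2
BMI = 69.68 kg/m^2


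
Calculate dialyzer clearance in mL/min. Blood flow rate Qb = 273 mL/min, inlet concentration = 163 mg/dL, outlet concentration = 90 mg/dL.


K = Qb * (Cb_in - Cb_out) / Cb_in
K = 273 * (163 - 90) / 163
K = 122.3 mL/min


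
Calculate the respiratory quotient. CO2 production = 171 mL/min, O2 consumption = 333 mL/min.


RQ = VCO2 / VO2
RQ = 171 / 333
RQ = 0.5135


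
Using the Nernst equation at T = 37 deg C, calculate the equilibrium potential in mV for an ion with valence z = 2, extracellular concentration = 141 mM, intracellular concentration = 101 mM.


E = (RT/(zF)) * ln(C_out/C_in)
T = 37 + 273.15 = 310.15 K
E = (8.314 * 310.15 / (2 * 96485)) * ln(141/101)
E = 4.458 mV


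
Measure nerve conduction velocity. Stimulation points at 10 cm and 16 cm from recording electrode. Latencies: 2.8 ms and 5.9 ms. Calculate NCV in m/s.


Distance = (16 - 10) / 100 = 0.06 m
dt = (5.9 - 2.8) / 1000 = 0.0031 s
NCV = dist / dt = 19.35 m/s


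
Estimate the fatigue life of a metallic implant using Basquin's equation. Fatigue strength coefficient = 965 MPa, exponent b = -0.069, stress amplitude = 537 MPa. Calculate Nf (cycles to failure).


sigma_a = sigma_f' * (2Nf)^b
2Nf = (sigma_a/sigma_f')^(1/b)
2Nf = (537/965)^(1/-0.069)
2Nf = 4888.4853
Nf = 2444


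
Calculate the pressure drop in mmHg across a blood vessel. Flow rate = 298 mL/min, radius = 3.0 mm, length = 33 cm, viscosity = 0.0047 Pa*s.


dP = 8*mu*L*Q / (pi*r^4)
Q = 298 mL/min = 4.96667e-06 m^3/s
dP = 242.177 Pa = 242.177 / 133.322 mmHg = 1.816 mmHg


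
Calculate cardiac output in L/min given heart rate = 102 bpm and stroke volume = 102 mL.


CO = HR * SV
CO = 102 * 102 / 1000
CO = 10.4 L/min


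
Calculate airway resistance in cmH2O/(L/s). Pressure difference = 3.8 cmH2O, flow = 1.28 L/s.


R = dP / flow
R = 3.8 / 1.28
R = 2.969 cmH2O/(L/s)


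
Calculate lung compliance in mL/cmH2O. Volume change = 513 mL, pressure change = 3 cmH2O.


C = dV / dP
C = 513 / 3
C = 171 mL/cmH2O


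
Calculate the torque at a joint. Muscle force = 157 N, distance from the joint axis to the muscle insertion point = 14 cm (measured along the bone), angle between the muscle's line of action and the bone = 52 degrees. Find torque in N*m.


Torque = F * d * sin(theta)   (moment arm = d*sin(theta))
d = 14 cm = 0.14 m
Torque = 157 * 0.14 * sin(52)
Torque = 17.32 N*m


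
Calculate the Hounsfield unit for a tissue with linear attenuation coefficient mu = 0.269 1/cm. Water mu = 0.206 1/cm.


HU = ((mu_tissue - mu_water) / mu_water) * 1000
HU = ((0.269 - 0.206) / 0.206) * 1000
HU = 305.8


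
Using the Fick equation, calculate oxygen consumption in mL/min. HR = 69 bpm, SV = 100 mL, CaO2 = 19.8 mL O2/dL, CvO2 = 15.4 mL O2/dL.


CO = HR*SV = 69*100/1000 = 6.9 L/min
a-v O2 diff = 19.8 - 15.4 = 4.4 mL/dL
VO2 = CO * (CaO2-CvO2) * 10 dL/L
VO2 = 6.9 * 4.4 * 10
VO2 = 303.6 mL/min


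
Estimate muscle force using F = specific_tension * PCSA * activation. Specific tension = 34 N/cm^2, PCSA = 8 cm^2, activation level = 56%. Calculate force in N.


F = sigma * PCSA * activation
F = 34 * 8 * 0.56
F = 152.3 N


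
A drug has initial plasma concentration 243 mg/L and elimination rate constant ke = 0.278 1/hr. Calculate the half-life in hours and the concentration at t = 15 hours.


t_half = ln(2) / ke = 0.693147 / 0.278 = 2.493 hr
C(t) = C0 * exp(-ke*t) = 243 * exp(-0.278*15)
C(15) = 3.755 mg/L


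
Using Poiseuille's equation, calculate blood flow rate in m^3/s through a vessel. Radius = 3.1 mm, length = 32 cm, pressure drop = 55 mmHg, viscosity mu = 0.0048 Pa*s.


Q = pi*r^4*dP / (8*mu*L)
r = 0.0031 m, L = 0.32 m
dP = 55 mmHg = 7332.71 Pa
Q = 1.7313e-04 m^3/s


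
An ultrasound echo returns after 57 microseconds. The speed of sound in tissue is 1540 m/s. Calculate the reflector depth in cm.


depth = c * t / 2
t = 57 us = 5.7000e-05 s
depth = 1540 * 5.7000e-05 / 2
depth = 0.04389 m = 4.389 cm


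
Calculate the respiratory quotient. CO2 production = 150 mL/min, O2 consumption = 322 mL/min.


RQ = VCO2 / VO2
RQ = 150 / 322
RQ = 0.4658


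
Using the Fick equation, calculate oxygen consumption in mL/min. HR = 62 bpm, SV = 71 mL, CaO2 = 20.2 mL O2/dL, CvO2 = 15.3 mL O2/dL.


CO = HR*SV = 62*71/1000 = 4.402 L/min
a-v O2 diff = 20.2 - 15.3 = 4.9 mL/dL
VO2 = CO * (CaO2-CvO2) * 10 dL/L
VO2 = 4.402 * 4.9 * 10
VO2 = 215.7 mL/min


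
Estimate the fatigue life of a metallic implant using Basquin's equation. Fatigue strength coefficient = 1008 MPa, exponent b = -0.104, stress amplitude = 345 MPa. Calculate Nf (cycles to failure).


sigma_a = sigma_f' * (2Nf)^b
2Nf = (sigma_a/sigma_f')^(1/b)
2Nf = (345/1008)^(1/-0.104)
2Nf = 30013.836
Nf = 1.501e+04


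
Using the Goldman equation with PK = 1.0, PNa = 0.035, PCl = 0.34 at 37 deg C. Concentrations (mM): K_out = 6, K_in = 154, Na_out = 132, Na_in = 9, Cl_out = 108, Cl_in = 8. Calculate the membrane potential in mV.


Vm = (RT/F)*ln((PK*Ko + PNa*Nao + PCl*Cli)/(PK*Ki + PNa*Nai + PCl*Clo))
Numer = 13.34, Denom = 191.035
Vm = -71.13 mV


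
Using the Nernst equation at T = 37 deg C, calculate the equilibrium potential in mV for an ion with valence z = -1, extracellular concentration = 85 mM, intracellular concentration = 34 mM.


E = (RT/(zF)) * ln(C_out/C_in)
T = 37 + 273.15 = 310.15 K
E = (8.314 * 310.15 / (-1 * 96485)) * ln(85/34)
E = -24.49 mV


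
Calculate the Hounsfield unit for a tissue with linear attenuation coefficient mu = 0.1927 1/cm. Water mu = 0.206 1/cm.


HU = ((mu_tissue - mu_water) / mu_water) * 1000
HU = ((0.1927 - 0.206) / 0.206) * 1000
HU = -64.56


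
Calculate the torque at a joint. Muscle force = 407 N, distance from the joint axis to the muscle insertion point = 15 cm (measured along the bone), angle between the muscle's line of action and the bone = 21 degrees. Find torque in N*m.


Torque = F * d * sin(theta)   (moment arm = d*sin(theta))
d = 15 cm = 0.15 m
Torque = 407 * 0.15 * sin(21)
Torque = 21.88 N*m


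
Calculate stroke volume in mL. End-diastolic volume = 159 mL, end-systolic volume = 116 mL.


SV = EDV - ESV
SV = 159 - 116
SV = 43 mL


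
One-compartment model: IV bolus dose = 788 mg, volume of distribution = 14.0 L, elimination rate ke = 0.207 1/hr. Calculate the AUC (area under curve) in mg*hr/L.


C0 = Dose/Vd = 788/14.0 = 56.2857 mg/L
AUC = C0/ke = 56.2857/0.207
AUC = 271.9 mg*hr/L


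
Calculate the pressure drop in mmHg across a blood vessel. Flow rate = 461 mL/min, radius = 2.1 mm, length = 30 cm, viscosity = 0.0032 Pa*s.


dP = 8*mu*L*Q / (pi*r^4)
Q = 461 mL/min = 7.68333e-06 m^3/s
dP = 965.792 Pa = 965.792 / 133.322 mmHg = 7.244 mmHg


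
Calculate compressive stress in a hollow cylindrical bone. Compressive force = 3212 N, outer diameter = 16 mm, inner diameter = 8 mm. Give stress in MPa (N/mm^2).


A = pi*(r_o^2 - r_i^2)
r_o = 8 mm, r_i = 4 mm
A = 150.796 mm^2
sigma = F/A = 3212 / 150.796
sigma = 21.3 MPa


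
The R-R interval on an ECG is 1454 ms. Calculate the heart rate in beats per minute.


HR = 60 / RR_interval(s)
RR = 1454 ms = 1.454 s
HR = 60 / 1.454 = 41.27 bpm
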